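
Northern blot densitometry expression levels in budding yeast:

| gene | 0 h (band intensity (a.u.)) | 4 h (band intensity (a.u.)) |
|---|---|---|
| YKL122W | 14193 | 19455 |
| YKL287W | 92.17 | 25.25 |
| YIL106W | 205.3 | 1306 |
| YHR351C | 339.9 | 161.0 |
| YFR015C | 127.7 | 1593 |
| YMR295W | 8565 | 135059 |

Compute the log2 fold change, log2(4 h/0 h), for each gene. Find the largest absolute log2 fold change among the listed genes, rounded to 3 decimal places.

log2(19455/14193) = 0.455  (YKL122W)
log2(25.25/92.17) = -1.868  (YKL287W)
log2(1306/205.3) = 2.669  (YIL106W)
log2(161.0/339.9) = -1.078  (YHR351C)
log2(1593/127.7) = 3.641  (YFR015C)
log2(135059/8565) = 3.979  (YMR295W)
The largest magnitude belongs to YMR295W.

3.979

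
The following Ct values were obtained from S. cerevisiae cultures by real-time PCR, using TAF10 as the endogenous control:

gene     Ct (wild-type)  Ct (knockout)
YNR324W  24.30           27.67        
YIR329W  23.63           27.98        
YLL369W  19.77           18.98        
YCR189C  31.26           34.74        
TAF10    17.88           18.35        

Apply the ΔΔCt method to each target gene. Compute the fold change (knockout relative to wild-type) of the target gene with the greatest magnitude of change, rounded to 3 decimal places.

YNR324W: ΔΔCt = (27.67−18.35) − (24.30−17.88) = 9.32 − 6.42 = 2.90; fold change = 2^-2.90 = 0.134
YIR329W: ΔΔCt = (27.98−18.35) − (23.63−17.88) = 9.63 − 5.75 = 3.88; fold change = 2^-3.88 = 0.068
YLL369W: ΔΔCt = (18.98−18.35) − (19.77−17.88) = 0.63 − 1.89 = -1.26; fold change = 2^1.26 = 2.395
YCR189C: ΔΔCt = (34.74−18.35) − (31.26−17.88) = 16.39 − 13.38 = 3.01; fold change = 2^-3.01 = 0.124
YIR329W has the largest |ΔΔCt| = 3.88.

0.068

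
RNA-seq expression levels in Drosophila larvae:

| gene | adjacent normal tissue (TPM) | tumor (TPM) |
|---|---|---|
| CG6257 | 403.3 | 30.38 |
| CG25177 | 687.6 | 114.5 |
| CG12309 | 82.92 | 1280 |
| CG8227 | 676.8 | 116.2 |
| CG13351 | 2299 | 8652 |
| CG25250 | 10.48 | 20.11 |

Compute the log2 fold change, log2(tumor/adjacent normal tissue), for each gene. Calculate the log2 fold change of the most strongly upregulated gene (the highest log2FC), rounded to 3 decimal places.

3.948

log2(30.38/403.3) = -3.731  (CG6257)
log2(114.5/687.6) = -2.586  (CG25177)
log2(1280/82.92) = 3.948  (CG12309)
log2(116.2/676.8) = -2.542  (CG8227)
log2(8652/2299) = 1.912  (CG13351)
log2(20.11/10.48) = 0.940  (CG25250)
CG12309 is most strongly upregulated.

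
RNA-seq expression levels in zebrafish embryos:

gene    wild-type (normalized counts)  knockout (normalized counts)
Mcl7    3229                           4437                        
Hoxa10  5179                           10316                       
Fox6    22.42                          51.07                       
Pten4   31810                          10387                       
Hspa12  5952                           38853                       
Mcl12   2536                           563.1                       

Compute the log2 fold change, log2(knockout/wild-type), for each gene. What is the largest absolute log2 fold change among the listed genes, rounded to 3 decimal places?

log2(4437/3229) = 0.458  (Mcl7)
log2(10316/5179) = 0.994  (Hoxa10)
log2(51.07/22.42) = 1.188  (Fox6)
log2(10387/31810) = -1.615  (Pten4)
log2(38853/5952) = 2.707  (Hspa12)
log2(563.1/2536) = -2.171  (Mcl12)
The largest magnitude belongs to Hspa12.

2.707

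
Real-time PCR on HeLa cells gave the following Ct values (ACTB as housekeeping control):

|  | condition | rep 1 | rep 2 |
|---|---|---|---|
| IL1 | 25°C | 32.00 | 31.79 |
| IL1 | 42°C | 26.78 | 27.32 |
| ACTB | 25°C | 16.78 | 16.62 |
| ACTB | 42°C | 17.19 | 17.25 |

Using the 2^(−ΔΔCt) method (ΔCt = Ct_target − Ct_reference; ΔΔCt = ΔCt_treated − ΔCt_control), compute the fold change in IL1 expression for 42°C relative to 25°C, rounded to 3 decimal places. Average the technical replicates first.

Mean Ct: IL1 25°C 31.895; IL1 42°C 27.050; ACTB 25°C 16.700; ACTB 42°C 17.220
ΔCt(25°C) = 31.895 − 16.700 = 15.195
ΔCt(42°C) = 27.050 − 17.220 = 9.830
ΔΔCt = 9.830 − 15.195 = -5.365
Fold change = 2^(−(-5.365)) = 2^5.365 = 41.2122

41.212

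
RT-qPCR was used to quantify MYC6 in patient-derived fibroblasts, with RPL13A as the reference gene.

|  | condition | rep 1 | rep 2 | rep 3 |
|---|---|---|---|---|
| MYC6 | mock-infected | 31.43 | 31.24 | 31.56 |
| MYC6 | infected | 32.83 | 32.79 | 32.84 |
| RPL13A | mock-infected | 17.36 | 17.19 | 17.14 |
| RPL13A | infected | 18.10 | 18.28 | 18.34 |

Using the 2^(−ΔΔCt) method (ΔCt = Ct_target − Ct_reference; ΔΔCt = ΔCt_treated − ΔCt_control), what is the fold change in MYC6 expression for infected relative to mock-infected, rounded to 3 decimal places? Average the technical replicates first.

0.758

Mean Ct: MYC6 mock-infected 31.410; MYC6 infected 32.820; RPL13A mock-infected 17.230; RPL13A infected 18.240
ΔCt(mock-infected) = 31.410 − 17.230 = 14.180
ΔCt(infected) = 32.820 − 18.240 = 14.580
ΔΔCt = 14.580 − 14.180 = 0.400
Fold change = 2^(−0.400) = 0.7579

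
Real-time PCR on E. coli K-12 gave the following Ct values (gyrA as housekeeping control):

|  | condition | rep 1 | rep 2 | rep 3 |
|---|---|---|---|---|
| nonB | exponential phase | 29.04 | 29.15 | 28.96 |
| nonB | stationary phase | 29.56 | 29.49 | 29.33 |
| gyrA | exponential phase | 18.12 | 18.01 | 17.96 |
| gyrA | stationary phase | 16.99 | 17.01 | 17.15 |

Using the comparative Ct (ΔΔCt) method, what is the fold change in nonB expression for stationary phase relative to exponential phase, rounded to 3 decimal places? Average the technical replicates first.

0.382

Mean Ct: nonB exponential phase 29.050; nonB stationary phase 29.460; gyrA exponential phase 18.030; gyrA stationary phase 17.050
ΔCt(exponential phase) = 29.050 − 18.030 = 11.020
ΔCt(stationary phase) = 29.460 − 17.050 = 12.410
ΔΔCt = 12.410 − 11.020 = 1.390
Fold change = 2^(−1.390) = 0.3816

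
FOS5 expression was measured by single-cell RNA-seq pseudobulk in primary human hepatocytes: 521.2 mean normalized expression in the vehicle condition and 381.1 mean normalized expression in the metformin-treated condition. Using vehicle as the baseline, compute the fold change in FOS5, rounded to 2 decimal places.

0.73

Fold change = 381.1 / 521.2 = 0.731
FOS5 is downregulated.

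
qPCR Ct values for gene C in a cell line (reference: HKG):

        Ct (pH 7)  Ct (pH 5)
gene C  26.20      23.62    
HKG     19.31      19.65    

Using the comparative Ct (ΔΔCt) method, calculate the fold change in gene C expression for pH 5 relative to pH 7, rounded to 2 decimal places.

7.57

ΔCt(pH 7) = 26.200 − 19.310 = 6.890
ΔCt(pH 5) = 23.620 − 19.650 = 3.970
ΔΔCt = 3.970 − 6.890 = -2.920
Fold change = 2^(−(-2.920)) = 2^2.920 = 7.568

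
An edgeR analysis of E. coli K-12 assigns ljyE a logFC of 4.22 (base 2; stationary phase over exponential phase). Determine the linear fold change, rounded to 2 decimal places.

18.64

Fold change = 2^(4.22) = 18.636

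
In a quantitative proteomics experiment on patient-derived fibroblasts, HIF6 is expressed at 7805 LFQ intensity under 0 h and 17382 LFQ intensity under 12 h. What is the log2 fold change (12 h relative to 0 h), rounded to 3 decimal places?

Fold change = 17382 / 7805 = 2.2270
log2(2.2270) = 1.1551

1.155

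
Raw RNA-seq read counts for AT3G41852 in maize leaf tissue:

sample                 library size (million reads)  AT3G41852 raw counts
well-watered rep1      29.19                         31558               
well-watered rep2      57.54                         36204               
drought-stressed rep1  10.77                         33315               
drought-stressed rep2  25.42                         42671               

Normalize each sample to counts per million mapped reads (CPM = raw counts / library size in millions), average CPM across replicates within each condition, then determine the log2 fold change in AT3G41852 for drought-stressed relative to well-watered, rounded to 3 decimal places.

CPM(well-watered rep1) = 31558 / 29.19 = 1081.1237
CPM(well-watered rep2) = 36204 / 57.54 = 629.1971
CPM(drought-stressed rep1) = 33315 / 10.77 = 3093.3148
CPM(drought-stressed rep2) = 42671 / 25.42 = 1678.6389
mean CPM(well-watered) = 855.1604; mean CPM(drought-stressed) = 2385.9768
Fold change = 2385.9768 / 855.1604 = 2.79009
log2(2.79009) = 1.4803

1.480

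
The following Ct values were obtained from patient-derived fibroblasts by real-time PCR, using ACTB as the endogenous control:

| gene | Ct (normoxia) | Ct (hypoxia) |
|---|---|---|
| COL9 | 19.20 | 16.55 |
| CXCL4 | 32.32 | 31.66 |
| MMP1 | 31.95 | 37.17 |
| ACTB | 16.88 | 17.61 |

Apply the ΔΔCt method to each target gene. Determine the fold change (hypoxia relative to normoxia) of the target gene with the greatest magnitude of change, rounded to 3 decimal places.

0.045

COL9: ΔΔCt = (16.55−17.61) − (19.20−16.88) = -1.06 − 2.32 = -3.38; fold change = 2^3.38 = 10.411
CXCL4: ΔΔCt = (31.66−17.61) − (32.32−16.88) = 14.05 − 15.44 = -1.39; fold change = 2^1.39 = 2.621
MMP1: ΔΔCt = (37.17−17.61) − (31.95−16.88) = 19.56 − 15.07 = 4.49; fold change = 2^-4.49 = 0.045
MMP1 has the largest |ΔΔCt| = 4.49.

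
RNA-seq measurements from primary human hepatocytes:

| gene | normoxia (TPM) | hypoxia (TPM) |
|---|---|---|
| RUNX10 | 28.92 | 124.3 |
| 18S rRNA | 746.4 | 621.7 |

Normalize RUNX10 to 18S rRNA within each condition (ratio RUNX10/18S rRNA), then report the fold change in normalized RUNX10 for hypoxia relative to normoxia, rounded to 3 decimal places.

RUNX10/18S rRNA (normoxia) = 28.92 / 746.4 = 0.038746
RUNX10/18S rRNA (hypoxia) = 124.3 / 621.7 = 0.19994
Fold change = 0.19994 / 0.038746 = 5.1602

5.160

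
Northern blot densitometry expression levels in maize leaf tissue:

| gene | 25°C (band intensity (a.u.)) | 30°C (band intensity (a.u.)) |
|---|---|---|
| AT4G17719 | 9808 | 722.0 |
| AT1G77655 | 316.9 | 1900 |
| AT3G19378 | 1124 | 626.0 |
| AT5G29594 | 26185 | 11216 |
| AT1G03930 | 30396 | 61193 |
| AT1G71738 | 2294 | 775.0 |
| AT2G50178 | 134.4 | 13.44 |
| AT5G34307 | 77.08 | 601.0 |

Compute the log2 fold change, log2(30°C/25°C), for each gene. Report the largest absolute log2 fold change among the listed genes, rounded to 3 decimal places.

3.764

log2(722.0/9808) = -3.764  (AT4G17719)
log2(1900/316.9) = 2.584  (AT1G77655)
log2(626.0/1124) = -0.844  (AT3G19378)
log2(11216/26185) = -1.223  (AT5G29594)
log2(61193/30396) = 1.009  (AT1G03930)
log2(775.0/2294) = -1.566  (AT1G71738)
log2(13.44/134.4) = -3.322  (AT2G50178)
log2(601.0/77.08) = 2.963  (AT5G34307)
The largest magnitude belongs to AT4G17719.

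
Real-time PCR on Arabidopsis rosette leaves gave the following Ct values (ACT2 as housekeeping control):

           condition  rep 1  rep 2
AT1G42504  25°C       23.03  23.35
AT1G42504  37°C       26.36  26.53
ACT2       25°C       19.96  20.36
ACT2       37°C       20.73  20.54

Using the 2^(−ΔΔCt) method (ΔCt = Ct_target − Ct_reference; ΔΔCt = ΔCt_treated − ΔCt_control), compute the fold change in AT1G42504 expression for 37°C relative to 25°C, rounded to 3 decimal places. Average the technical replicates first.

Mean Ct: AT1G42504 25°C 23.190; AT1G42504 37°C 26.445; ACT2 25°C 20.160; ACT2 37°C 20.635
ΔCt(25°C) = 23.190 − 20.160 = 3.030
ΔCt(37°C) = 26.445 − 20.635 = 5.810
ΔΔCt = 5.810 − 3.030 = 2.780
Fold change = 2^(−2.780) = 0.1456

0.146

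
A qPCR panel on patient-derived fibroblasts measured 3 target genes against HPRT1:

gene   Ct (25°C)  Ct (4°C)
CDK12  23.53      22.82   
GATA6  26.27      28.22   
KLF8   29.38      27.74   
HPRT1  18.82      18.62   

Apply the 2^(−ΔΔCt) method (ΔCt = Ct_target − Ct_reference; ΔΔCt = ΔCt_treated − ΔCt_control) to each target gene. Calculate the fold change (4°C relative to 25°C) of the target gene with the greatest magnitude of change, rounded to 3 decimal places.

CDK12: ΔΔCt = (22.82−18.62) − (23.53−18.82) = 4.20 − 4.71 = -0.51; fold change = 2^0.51 = 1.424
GATA6: ΔΔCt = (28.22−18.62) − (26.27−18.82) = 9.60 − 7.45 = 2.15; fold change = 2^-2.15 = 0.225
KLF8: ΔΔCt = (27.74−18.62) − (29.38−18.82) = 9.12 − 10.56 = -1.44; fold change = 2^1.44 = 2.713
GATA6 has the largest |ΔΔCt| = 2.15.

0.225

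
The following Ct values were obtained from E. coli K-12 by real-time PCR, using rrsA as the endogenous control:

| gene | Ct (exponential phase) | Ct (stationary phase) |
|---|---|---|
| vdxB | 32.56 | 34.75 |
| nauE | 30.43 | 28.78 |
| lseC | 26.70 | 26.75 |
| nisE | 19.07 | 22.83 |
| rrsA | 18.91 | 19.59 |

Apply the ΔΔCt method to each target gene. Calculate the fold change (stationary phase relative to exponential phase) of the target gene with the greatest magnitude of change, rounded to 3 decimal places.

vdxB: ΔΔCt = (34.75−19.59) − (32.56−18.91) = 15.16 − 13.65 = 1.51; fold change = 2^-1.51 = 0.351
nauE: ΔΔCt = (28.78−19.59) − (30.43−18.91) = 9.19 − 11.52 = -2.33; fold change = 2^2.33 = 5.028
lseC: ΔΔCt = (26.75−19.59) − (26.70−18.91) = 7.16 − 7.79 = -0.63; fold change = 2^0.63 = 1.548
nisE: ΔΔCt = (22.83−19.59) − (19.07−18.91) = 3.24 − 0.16 = 3.08; fold change = 2^-3.08 = 0.118
nisE has the largest |ΔΔCt| = 3.08.

0.118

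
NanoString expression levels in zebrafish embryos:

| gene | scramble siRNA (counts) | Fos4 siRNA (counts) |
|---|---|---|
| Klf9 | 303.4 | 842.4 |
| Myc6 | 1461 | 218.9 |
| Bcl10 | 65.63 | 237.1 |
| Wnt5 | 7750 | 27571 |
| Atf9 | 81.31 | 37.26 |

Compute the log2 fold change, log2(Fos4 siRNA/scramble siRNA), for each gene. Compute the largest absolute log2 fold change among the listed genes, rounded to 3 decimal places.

log2(842.4/303.4) = 1.473  (Klf9)
log2(218.9/1461) = -2.739  (Myc6)
log2(237.1/65.63) = 1.853  (Bcl10)
log2(27571/7750) = 1.831  (Wnt5)
log2(37.26/81.31) = -1.126  (Atf9)
The largest magnitude belongs to Myc6.

2.739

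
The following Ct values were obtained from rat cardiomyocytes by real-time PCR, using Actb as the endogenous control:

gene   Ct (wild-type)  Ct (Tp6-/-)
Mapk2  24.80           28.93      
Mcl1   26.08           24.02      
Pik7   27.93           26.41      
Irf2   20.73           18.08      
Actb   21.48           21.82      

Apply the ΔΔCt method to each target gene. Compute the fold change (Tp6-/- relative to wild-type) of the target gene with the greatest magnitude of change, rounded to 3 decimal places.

0.072

Mapk2: ΔΔCt = (28.93−21.82) − (24.80−21.48) = 7.11 − 3.32 = 3.79; fold change = 2^-3.79 = 0.072
Mcl1: ΔΔCt = (24.02−21.82) − (26.08−21.48) = 2.20 − 4.60 = -2.40; fold change = 2^2.40 = 5.278
Pik7: ΔΔCt = (26.41−21.82) − (27.93−21.48) = 4.59 − 6.45 = -1.86; fold change = 2^1.86 = 3.630
Irf2: ΔΔCt = (18.08−21.82) − (20.73−21.48) = -3.74 − (-0.75) = -2.99; fold change = 2^2.99 = 7.945
Mapk2 has the largest |ΔΔCt| = 3.79.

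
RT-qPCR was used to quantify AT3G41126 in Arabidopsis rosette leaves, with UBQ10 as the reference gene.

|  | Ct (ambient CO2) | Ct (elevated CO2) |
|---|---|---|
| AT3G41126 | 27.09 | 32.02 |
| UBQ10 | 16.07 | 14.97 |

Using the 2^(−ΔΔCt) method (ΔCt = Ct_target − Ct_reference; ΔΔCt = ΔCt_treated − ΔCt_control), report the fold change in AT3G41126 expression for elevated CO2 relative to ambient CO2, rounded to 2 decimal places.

0.02

ΔCt(ambient CO2) = 27.090 − 16.070 = 11.020
ΔCt(elevated CO2) = 32.020 − 14.970 = 17.050
ΔΔCt = 17.050 − 11.020 = 6.030
Fold change = 2^(−6.030) = 0.015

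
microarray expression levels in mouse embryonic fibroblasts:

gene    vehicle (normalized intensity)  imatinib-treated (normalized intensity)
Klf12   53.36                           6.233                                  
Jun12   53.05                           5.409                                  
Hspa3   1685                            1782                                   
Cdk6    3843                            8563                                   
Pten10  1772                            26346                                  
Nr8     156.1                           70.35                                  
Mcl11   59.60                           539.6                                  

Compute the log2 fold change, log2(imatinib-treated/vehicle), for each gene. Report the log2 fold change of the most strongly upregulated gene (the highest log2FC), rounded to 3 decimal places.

log2(6.233/53.36) = -3.098  (Klf12)
log2(5.409/53.05) = -3.294  (Jun12)
log2(1782/1685) = 0.081  (Hspa3)
log2(8563/3843) = 1.156  (Cdk6)
log2(26346/1772) = 3.894  (Pten10)
log2(70.35/156.1) = -1.150  (Nr8)
log2(539.6/59.60) = 3.179  (Mcl11)
Pten10 is most strongly upregulated.

3.894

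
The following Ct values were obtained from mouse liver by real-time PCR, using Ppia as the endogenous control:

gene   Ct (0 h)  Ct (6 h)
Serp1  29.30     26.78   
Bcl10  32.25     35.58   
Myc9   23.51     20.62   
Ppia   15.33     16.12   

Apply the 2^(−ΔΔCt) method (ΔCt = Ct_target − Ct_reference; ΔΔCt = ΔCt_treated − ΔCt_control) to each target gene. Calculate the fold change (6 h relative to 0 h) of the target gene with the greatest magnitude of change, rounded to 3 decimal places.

12.817

Serp1: ΔΔCt = (26.78−16.12) − (29.30−15.33) = 10.66 − 13.97 = -3.31; fold change = 2^3.31 = 9.918
Bcl10: ΔΔCt = (35.58−16.12) − (32.25−15.33) = 19.46 − 16.92 = 2.54; fold change = 2^-2.54 = 0.172
Myc9: ΔΔCt = (20.62−16.12) − (23.51−15.33) = 4.50 − 8.18 = -3.68; fold change = 2^3.68 = 12.817
Myc9 has the largest |ΔΔCt| = 3.68.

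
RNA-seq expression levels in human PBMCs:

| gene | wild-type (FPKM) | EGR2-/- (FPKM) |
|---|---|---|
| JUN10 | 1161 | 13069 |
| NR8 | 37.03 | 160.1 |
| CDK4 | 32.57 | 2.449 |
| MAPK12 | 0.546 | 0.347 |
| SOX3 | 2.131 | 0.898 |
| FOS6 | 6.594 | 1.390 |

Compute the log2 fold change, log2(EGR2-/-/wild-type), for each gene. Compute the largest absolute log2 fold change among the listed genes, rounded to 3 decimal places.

log2(13069/1161) = 3.493  (JUN10)
log2(160.1/37.03) = 2.112  (NR8)
log2(2.449/32.57) = -3.733  (CDK4)
log2(0.347/0.546) = -0.654  (MAPK12)
log2(0.898/2.131) = -1.247  (SOX3)
log2(1.390/6.594) = -2.246  (FOS6)
The largest magnitude belongs to CDK4.

3.733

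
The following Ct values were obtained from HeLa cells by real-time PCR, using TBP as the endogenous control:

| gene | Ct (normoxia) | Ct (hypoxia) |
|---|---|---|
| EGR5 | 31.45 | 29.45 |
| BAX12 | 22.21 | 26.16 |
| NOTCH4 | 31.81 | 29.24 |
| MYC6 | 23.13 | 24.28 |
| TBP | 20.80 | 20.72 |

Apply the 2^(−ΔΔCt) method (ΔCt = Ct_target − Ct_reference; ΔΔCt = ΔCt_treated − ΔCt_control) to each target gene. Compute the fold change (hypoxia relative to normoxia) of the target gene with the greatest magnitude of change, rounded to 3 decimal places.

0.061

EGR5: ΔΔCt = (29.45−20.72) − (31.45−20.80) = 8.73 − 10.65 = -1.92; fold change = 2^1.92 = 3.784
BAX12: ΔΔCt = (26.16−20.72) − (22.21−20.80) = 5.44 − 1.41 = 4.03; fold change = 2^-4.03 = 0.061
NOTCH4: ΔΔCt = (29.24−20.72) − (31.81−20.80) = 8.52 − 11.01 = -2.49; fold change = 2^2.49 = 5.618
MYC6: ΔΔCt = (24.28−20.72) − (23.13−20.80) = 3.56 − 2.33 = 1.23; fold change = 2^-1.23 = 0.426
BAX12 has the largest |ΔΔCt| = 4.03.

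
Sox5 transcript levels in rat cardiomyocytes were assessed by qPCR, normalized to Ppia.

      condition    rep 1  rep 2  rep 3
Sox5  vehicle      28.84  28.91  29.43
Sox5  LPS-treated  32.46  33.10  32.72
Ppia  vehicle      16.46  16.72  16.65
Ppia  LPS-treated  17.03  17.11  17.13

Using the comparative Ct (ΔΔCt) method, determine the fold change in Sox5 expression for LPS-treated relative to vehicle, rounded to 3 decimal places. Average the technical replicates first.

0.107

Mean Ct: Sox5 vehicle 29.060; Sox5 LPS-treated 32.760; Ppia vehicle 16.610; Ppia LPS-treated 17.090
ΔCt(vehicle) = 29.060 − 16.610 = 12.450
ΔCt(LPS-treated) = 32.760 − 17.090 = 15.670
ΔΔCt = 15.670 − 12.450 = 3.220
Fold change = 2^(−3.220) = 0.1073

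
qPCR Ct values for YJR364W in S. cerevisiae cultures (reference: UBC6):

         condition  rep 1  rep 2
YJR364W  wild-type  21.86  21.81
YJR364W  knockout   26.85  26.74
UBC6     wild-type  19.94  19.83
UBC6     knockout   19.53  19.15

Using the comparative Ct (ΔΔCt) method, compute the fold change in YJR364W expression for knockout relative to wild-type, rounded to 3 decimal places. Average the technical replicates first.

0.022

Mean Ct: YJR364W wild-type 21.835; YJR364W knockout 26.795; UBC6 wild-type 19.885; UBC6 knockout 19.340
ΔCt(wild-type) = 21.835 − 19.885 = 1.950
ΔCt(knockout) = 26.795 − 19.340 = 7.455
ΔΔCt = 7.455 − 1.950 = 5.505
Fold change = 2^(−5.505) = 0.0220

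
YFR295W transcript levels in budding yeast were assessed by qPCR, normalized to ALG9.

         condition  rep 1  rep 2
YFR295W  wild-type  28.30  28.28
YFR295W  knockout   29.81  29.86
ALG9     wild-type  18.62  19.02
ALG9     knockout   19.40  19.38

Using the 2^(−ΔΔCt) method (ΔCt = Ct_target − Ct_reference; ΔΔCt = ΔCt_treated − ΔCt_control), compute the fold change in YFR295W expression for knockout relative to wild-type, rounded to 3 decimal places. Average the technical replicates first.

Mean Ct: YFR295W wild-type 28.290; YFR295W knockout 29.835; ALG9 wild-type 18.820; ALG9 knockout 19.390
ΔCt(wild-type) = 28.290 − 18.820 = 9.470
ΔCt(knockout) = 29.835 − 19.390 = 10.445
ΔΔCt = 10.445 − 9.470 = 0.975
Fold change = 2^(−0.975) = 0.5087

0.509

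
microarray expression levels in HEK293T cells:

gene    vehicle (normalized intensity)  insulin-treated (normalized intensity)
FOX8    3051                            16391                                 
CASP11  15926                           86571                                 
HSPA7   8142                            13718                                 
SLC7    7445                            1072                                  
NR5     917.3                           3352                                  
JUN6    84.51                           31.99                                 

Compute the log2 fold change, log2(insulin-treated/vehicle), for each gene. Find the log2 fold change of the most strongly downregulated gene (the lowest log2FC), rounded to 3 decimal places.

-2.796

log2(16391/3051) = 2.426  (FOX8)
log2(86571/15926) = 2.442  (CASP11)
log2(13718/8142) = 0.753  (HSPA7)
log2(1072/7445) = -2.796  (SLC7)
log2(3352/917.3) = 1.870  (NR5)
log2(31.99/84.51) = -1.402  (JUN6)
SLC7 is most strongly downregulated.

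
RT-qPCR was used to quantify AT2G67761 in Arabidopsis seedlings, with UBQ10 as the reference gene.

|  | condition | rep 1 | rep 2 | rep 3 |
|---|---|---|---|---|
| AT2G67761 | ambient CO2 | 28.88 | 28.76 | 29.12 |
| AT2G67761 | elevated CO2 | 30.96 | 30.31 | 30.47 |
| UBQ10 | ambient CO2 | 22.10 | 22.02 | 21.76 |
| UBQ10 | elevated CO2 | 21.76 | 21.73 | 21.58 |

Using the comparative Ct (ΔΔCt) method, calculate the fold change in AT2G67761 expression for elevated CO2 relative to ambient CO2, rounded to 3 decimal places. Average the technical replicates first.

Mean Ct: AT2G67761 ambient CO2 28.920; AT2G67761 elevated CO2 30.580; UBQ10 ambient CO2 21.960; UBQ10 elevated CO2 21.690
ΔCt(ambient CO2) = 28.920 − 21.960 = 6.960
ΔCt(elevated CO2) = 30.580 − 21.690 = 8.890
ΔΔCt = 8.890 − 6.960 = 1.930
Fold change = 2^(−1.930) = 0.2624

0.262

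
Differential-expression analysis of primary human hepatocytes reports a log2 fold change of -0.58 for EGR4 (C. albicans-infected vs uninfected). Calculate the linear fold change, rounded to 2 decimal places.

0.67

Fold change = 2^(-0.58) = 0.669
That is, EGR4 drops to 66.9% of the uninfected level.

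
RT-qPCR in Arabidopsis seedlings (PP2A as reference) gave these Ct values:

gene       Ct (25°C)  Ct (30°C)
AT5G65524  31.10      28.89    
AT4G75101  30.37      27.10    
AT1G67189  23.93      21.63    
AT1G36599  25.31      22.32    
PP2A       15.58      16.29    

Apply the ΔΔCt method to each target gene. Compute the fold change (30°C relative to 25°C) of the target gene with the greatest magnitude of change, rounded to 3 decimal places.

AT5G65524: ΔΔCt = (28.89−16.29) − (31.10−15.58) = 12.60 − 15.52 = -2.92; fold change = 2^2.92 = 7.568
AT4G75101: ΔΔCt = (27.10−16.29) − (30.37−15.58) = 10.81 − 14.79 = -3.98; fold change = 2^3.98 = 15.780
AT1G67189: ΔΔCt = (21.63−16.29) − (23.93−15.58) = 5.34 − 8.35 = -3.01; fold change = 2^3.01 = 8.056
AT1G36599: ΔΔCt = (22.32−16.29) − (25.31−15.58) = 6.03 − 9.73 = -3.70; fold change = 2^3.70 = 12.996
AT4G75101 has the largest |ΔΔCt| = 3.98.

15.780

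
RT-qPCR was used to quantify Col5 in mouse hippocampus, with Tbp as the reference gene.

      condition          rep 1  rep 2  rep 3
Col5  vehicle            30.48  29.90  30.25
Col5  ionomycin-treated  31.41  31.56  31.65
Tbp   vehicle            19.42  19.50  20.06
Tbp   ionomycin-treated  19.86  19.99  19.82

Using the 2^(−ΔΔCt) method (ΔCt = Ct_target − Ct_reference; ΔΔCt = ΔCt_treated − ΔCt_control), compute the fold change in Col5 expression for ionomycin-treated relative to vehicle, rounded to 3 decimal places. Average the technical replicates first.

Mean Ct: Col5 vehicle 30.210; Col5 ionomycin-treated 31.540; Tbp vehicle 19.660; Tbp ionomycin-treated 19.890
ΔCt(vehicle) = 30.210 − 19.660 = 10.550
ΔCt(ionomycin-treated) = 31.540 − 19.890 = 11.650
ΔΔCt = 11.650 − 10.550 = 1.100
Fold change = 2^(−1.100) = 0.4665

0.467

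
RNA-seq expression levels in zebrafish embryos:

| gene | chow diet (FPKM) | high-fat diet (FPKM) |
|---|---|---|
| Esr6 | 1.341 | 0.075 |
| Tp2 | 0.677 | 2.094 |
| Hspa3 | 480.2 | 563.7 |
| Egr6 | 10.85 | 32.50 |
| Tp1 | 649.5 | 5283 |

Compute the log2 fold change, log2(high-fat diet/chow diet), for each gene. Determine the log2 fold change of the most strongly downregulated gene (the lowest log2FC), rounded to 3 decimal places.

-4.160

log2(0.075/1.341) = -4.160  (Esr6)
log2(2.094/0.677) = 1.629  (Tp2)
log2(563.7/480.2) = 0.231  (Hspa3)
log2(32.50/10.85) = 1.583  (Egr6)
log2(5283/649.5) = 3.024  (Tp1)
Esr6 is most strongly downregulated.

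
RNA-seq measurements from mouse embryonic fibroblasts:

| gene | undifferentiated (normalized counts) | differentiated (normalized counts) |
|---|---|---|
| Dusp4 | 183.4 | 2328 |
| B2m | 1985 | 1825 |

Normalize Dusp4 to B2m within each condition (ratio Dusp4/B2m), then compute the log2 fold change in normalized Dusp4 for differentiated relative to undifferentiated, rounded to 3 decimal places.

3.787

Dusp4/B2m (undifferentiated) = 183.4 / 1985 = 0.092393
Dusp4/B2m (differentiated) = 2328 / 1825 = 1.2756
Fold change = 1.2756 / 0.092393 = 13.8064
log2(13.8064) = 3.7873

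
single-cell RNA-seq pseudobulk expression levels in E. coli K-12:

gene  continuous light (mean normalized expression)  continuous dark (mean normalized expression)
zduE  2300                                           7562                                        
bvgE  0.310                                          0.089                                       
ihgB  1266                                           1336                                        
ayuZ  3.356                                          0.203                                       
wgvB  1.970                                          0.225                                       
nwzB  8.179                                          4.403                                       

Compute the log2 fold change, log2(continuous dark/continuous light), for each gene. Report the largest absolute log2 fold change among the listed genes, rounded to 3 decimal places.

4.047

log2(7562/2300) = 1.717  (zduE)
log2(0.089/0.310) = -1.800  (bvgE)
log2(1336/1266) = 0.078  (ihgB)
log2(0.203/3.356) = -4.047  (ayuZ)
log2(0.225/1.970) = -3.130  (wgvB)
log2(4.403/8.179) = -0.893  (nwzB)
The largest magnitude belongs to ayuZ.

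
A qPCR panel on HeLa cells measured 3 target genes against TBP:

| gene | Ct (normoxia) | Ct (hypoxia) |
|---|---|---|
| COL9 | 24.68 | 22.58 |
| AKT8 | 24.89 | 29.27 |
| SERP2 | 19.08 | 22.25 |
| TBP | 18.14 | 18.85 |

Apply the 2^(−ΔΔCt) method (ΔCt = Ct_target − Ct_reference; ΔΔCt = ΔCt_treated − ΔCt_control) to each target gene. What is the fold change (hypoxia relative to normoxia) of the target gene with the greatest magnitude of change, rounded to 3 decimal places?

COL9: ΔΔCt = (22.58−18.85) − (24.68−18.14) = 3.73 − 6.54 = -2.81; fold change = 2^2.81 = 7.013
AKT8: ΔΔCt = (29.27−18.85) − (24.89−18.14) = 10.42 − 6.75 = 3.67; fold change = 2^-3.67 = 0.079
SERP2: ΔΔCt = (22.25−18.85) − (19.08−18.14) = 3.40 − 0.94 = 2.46; fold change = 2^-2.46 = 0.182
AKT8 has the largest |ΔΔCt| = 3.67.

0.079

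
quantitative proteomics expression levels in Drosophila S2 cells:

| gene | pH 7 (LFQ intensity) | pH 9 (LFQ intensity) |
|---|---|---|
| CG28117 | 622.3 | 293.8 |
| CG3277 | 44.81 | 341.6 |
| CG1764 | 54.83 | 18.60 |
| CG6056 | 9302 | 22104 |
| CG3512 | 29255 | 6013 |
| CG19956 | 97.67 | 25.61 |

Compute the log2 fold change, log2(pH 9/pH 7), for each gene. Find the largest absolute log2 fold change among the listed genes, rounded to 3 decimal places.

2.930

log2(293.8/622.3) = -1.083  (CG28117)
log2(341.6/44.81) = 2.930  (CG3277)
log2(18.60/54.83) = -1.560  (CG1764)
log2(22104/9302) = 1.249  (CG6056)
log2(6013/29255) = -2.283  (CG3512)
log2(25.61/97.67) = -1.931  (CG19956)
The largest magnitude belongs to CG3277.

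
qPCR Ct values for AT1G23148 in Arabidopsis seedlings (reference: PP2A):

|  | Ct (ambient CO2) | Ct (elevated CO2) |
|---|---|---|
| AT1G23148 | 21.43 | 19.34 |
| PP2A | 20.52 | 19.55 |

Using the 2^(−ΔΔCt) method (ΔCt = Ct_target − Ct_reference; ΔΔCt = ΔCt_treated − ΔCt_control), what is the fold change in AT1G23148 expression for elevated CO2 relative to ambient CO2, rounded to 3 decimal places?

ΔCt(ambient CO2) = 21.430 − 20.520 = 0.910
ΔCt(elevated CO2) = 19.340 − 19.550 = -0.210
ΔΔCt = -0.210 − 0.910 = -1.120
Fold change = 2^(−(-1.120)) = 2^1.120 = 2.1735

2.173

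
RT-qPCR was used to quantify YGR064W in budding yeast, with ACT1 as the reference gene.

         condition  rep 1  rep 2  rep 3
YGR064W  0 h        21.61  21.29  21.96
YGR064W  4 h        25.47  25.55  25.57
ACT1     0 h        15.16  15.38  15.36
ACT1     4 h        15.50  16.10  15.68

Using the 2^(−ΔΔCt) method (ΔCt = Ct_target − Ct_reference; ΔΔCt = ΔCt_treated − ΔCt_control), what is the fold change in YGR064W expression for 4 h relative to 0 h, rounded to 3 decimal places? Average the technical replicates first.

Mean Ct: YGR064W 0 h 21.620; YGR064W 4 h 25.530; ACT1 0 h 15.300; ACT1 4 h 15.760
ΔCt(0 h) = 21.620 − 15.300 = 6.320
ΔCt(4 h) = 25.530 − 15.760 = 9.770
ΔΔCt = 9.770 − 6.320 = 3.450
Fold change = 2^(−3.450) = 0.0915

0.092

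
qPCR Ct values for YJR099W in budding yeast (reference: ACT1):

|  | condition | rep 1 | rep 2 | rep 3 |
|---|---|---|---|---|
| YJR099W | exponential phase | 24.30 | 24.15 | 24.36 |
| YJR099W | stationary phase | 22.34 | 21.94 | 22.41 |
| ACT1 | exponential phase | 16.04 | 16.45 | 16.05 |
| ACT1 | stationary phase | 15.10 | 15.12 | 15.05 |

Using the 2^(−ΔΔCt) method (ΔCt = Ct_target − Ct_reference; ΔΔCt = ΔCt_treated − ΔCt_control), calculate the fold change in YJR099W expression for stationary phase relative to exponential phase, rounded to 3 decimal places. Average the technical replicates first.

Mean Ct: YJR099W exponential phase 24.270; YJR099W stationary phase 22.230; ACT1 exponential phase 16.180; ACT1 stationary phase 15.090
ΔCt(exponential phase) = 24.270 − 16.180 = 8.090
ΔCt(stationary phase) = 22.230 − 15.090 = 7.140
ΔΔCt = 7.140 − 8.090 = -0.950
Fold change = 2^(−(-0.950)) = 2^0.950 = 1.9319

1.932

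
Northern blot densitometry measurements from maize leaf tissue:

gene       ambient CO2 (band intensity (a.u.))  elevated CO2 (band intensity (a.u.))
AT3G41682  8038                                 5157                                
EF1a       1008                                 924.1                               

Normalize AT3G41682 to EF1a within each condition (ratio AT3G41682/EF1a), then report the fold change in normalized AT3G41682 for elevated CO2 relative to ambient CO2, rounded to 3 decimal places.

0.700

AT3G41682/EF1a (ambient CO2) = 8038 / 1008 = 7.9742
AT3G41682/EF1a (elevated CO2) = 5157 / 924.1 = 5.5806
Fold change = 5.5806 / 7.9742 = 0.6998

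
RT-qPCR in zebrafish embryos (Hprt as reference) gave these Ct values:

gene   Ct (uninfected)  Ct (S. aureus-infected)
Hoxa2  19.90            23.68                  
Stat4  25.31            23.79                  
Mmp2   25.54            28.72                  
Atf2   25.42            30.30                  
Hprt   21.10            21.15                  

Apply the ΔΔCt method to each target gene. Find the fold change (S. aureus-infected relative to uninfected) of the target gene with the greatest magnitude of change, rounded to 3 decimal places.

0.035

Hoxa2: ΔΔCt = (23.68−21.15) − (19.90−21.10) = 2.53 − (-1.20) = 3.73; fold change = 2^-3.73 = 0.075
Stat4: ΔΔCt = (23.79−21.15) − (25.31−21.10) = 2.64 − 4.21 = -1.57; fold change = 2^1.57 = 2.969
Mmp2: ΔΔCt = (28.72−21.15) − (25.54−21.10) = 7.57 − 4.44 = 3.13; fold change = 2^-3.13 = 0.114
Atf2: ΔΔCt = (30.30−21.15) − (25.42−21.10) = 9.15 − 4.32 = 4.83; fold change = 2^-4.83 = 0.035
Atf2 has the largest |ΔΔCt| = 4.83.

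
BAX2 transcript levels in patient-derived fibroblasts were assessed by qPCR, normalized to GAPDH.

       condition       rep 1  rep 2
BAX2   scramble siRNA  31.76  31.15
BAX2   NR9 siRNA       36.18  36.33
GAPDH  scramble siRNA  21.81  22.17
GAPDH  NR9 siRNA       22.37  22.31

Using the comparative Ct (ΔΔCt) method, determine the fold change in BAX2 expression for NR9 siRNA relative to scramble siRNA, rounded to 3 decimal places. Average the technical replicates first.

Mean Ct: BAX2 scramble siRNA 31.455; BAX2 NR9 siRNA 36.255; GAPDH scramble siRNA 21.990; GAPDH NR9 siRNA 22.340
ΔCt(scramble siRNA) = 31.455 − 21.990 = 9.465
ΔCt(NR9 siRNA) = 36.255 − 22.340 = 13.915
ΔΔCt = 13.915 − 9.465 = 4.450
Fold change = 2^(−4.450) = 0.0458

0.046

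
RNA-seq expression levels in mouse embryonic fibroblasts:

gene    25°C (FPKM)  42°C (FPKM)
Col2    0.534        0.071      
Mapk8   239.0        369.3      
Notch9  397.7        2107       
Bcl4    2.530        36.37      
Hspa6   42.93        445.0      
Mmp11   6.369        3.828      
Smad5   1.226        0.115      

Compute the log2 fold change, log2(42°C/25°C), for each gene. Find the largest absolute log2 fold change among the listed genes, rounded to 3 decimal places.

log2(0.071/0.534) = -2.911  (Col2)
log2(369.3/239.0) = 0.628  (Mapk8)
log2(2107/397.7) = 2.405  (Notch9)
log2(36.37/2.530) = 3.846  (Bcl4)
log2(445.0/42.93) = 3.374  (Hspa6)
log2(3.828/6.369) = -0.734  (Mmp11)
log2(0.115/1.226) = -3.414  (Smad5)
The largest magnitude belongs to Bcl4.

3.846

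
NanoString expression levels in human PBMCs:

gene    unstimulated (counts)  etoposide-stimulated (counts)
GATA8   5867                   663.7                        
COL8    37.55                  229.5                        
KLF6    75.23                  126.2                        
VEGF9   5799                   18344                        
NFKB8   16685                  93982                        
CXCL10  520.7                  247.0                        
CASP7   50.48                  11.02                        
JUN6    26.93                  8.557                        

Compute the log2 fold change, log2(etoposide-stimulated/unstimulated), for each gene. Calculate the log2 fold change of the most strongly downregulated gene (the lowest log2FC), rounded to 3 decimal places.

-3.144

log2(663.7/5867) = -3.144  (GATA8)
log2(229.5/37.55) = 2.612  (COL8)
log2(126.2/75.23) = 0.746  (KLF6)
log2(18344/5799) = 1.661  (VEGF9)
log2(93982/16685) = 2.494  (NFKB8)
log2(247.0/520.7) = -1.076  (CXCL10)
log2(11.02/50.48) = -2.196  (CASP7)
log2(8.557/26.93) = -1.654  (JUN6)
GATA8 is most strongly downregulated.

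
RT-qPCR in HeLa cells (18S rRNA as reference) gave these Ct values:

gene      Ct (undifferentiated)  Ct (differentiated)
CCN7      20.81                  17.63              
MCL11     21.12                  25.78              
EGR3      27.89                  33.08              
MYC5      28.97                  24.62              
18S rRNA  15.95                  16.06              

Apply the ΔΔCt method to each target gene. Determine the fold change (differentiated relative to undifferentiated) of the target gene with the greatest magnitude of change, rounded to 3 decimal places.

0.030

CCN7: ΔΔCt = (17.63−16.06) − (20.81−15.95) = 1.57 − 4.86 = -3.29; fold change = 2^3.29 = 9.781
MCL11: ΔΔCt = (25.78−16.06) − (21.12−15.95) = 9.72 − 5.17 = 4.55; fold change = 2^-4.55 = 0.043
EGR3: ΔΔCt = (33.08−16.06) − (27.89−15.95) = 17.02 − 11.94 = 5.08; fold change = 2^-5.08 = 0.030
MYC5: ΔΔCt = (24.62−16.06) − (28.97−15.95) = 8.56 − 13.02 = -4.46; fold change = 2^4.46 = 22.009
EGR3 has the largest |ΔΔCt| = 5.08.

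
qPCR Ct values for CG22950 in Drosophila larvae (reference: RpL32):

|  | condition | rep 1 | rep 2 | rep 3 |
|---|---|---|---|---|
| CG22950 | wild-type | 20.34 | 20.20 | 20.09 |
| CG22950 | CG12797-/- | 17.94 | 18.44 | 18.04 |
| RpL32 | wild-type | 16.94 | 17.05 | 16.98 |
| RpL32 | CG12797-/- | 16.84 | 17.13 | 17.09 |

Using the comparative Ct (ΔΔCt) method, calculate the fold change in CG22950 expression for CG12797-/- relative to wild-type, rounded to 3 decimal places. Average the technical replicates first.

4.287

Mean Ct: CG22950 wild-type 20.210; CG22950 CG12797-/- 18.140; RpL32 wild-type 16.990; RpL32 CG12797-/- 17.020
ΔCt(wild-type) = 20.210 − 16.990 = 3.220
ΔCt(CG12797-/-) = 18.140 − 17.020 = 1.120
ΔΔCt = 1.120 − 3.220 = -2.100
Fold change = 2^(−(-2.100)) = 2^2.100 = 4.2871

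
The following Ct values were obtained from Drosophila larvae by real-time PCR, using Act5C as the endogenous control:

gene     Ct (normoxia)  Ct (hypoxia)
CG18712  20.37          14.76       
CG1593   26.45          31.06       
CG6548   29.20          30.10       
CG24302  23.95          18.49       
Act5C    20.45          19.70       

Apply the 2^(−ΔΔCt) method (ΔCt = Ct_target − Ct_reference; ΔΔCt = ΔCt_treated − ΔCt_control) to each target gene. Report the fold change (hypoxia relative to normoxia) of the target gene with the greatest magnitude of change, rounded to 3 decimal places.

0.024

CG18712: ΔΔCt = (14.76−19.70) − (20.37−20.45) = -4.94 − (-0.08) = -4.86; fold change = 2^4.86 = 29.041
CG1593: ΔΔCt = (31.06−19.70) − (26.45−20.45) = 11.36 − 6.00 = 5.36; fold change = 2^-5.36 = 0.024
CG6548: ΔΔCt = (30.10−19.70) − (29.20−20.45) = 10.40 − 8.75 = 1.65; fold change = 2^-1.65 = 0.319
CG24302: ΔΔCt = (18.49−19.70) − (23.95−20.45) = -1.21 − 3.50 = -4.71; fold change = 2^4.71 = 26.173
CG1593 has the largest |ΔΔCt| = 5.36.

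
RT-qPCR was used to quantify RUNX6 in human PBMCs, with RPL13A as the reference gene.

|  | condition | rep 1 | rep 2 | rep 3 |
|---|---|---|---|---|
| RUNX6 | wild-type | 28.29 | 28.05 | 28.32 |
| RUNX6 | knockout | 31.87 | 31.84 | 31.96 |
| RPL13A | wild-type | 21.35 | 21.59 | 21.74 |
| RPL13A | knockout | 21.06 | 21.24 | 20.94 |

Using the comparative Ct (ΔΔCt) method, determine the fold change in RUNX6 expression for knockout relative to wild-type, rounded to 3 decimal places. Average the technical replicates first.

Mean Ct: RUNX6 wild-type 28.220; RUNX6 knockout 31.890; RPL13A wild-type 21.560; RPL13A knockout 21.080
ΔCt(wild-type) = 28.220 − 21.560 = 6.660
ΔCt(knockout) = 31.890 − 21.080 = 10.810
ΔΔCt = 10.810 − 6.660 = 4.150
Fold change = 2^(−4.150) = 0.0563

0.056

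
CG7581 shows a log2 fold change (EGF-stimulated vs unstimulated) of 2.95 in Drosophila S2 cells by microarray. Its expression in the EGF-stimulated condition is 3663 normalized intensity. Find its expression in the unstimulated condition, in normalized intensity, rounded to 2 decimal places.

Fold change = 2^(2.95) = 7.7275
unstimulated expression = 3663 / 7.7275 = 474.02

474.02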